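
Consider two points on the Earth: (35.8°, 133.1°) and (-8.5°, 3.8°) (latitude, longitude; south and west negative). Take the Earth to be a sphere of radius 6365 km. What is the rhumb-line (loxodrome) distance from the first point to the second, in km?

14428 km

Rhumb course C = atan2(Δλ, Δψ) with Δψ = ln[tan(π/4+φ₂/2)/tan(π/4+φ₁/2)] = -0.8189, Δλ = -2.2567 → C = 250.06°
d = R·|Δφ| / |cos C| = 6365·0.77318 / 0.34110 = 14428 km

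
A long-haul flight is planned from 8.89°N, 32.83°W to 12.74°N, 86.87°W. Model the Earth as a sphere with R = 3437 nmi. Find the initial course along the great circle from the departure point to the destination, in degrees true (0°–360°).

279.3°

N = sin Δλ·cos φ₂ = -0.7895;  D = cos φ₁ sin φ₂ − sin φ₁ cos φ₂ cos Δλ = +0.1294
initial course = atan2(N, D) = 279.31°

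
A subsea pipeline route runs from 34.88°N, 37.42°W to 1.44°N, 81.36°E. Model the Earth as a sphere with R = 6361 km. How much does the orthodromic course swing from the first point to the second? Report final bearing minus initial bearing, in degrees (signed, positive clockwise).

+57.6°

At departure: θ₁ = atan2(sin Δλ cos φ₂, cos φ₁ sin φ₂ − sin φ₁ cos φ₂ cos Δλ) = 71.34°
At arrival: θ₂ = atan2(sin Δλ cos φ₁, −cos φ₂ sin φ₁ + sin φ₂ cos φ₁ cos Δλ) = 128.97°
Δθ = θ₂ − θ₁ = +57.6°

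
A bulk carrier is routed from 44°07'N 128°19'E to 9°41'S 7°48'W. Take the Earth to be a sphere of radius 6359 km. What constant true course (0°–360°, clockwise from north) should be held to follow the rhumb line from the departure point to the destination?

Δψ = ln[tan(π/4+φ₂/2)/tan(π/4+φ₁/2)] = -1.0296
Δλ = -2.3757 rad (taken the short way round)
course = atan2(Δλ, Δψ) = 246.57°

246.6°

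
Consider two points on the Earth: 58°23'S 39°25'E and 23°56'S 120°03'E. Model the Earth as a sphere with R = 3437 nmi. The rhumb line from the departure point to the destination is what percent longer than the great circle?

Great circle: σ = 1.1336 rad → d_gc = Rσ = 3896.0 nmi
Rhumb: Δφ = +0.6013, Δλ = +1.4073, Δψ = +0.8314, q = Δφ/Δψ = 0.7232 → d_rh = R√(Δφ²+q²Δλ²) = 4062.8 nmi
Excess = (4062.8 − 3896.0) / 3896.0 = 166.8 / 3896.0 = 4.28% ≈ 4.3%

4.3%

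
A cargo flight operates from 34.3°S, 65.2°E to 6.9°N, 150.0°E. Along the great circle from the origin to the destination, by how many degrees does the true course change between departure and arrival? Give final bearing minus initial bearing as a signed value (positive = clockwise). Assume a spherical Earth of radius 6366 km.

-26.0°

Initial bearing θ₁ = atan2(sin Δλ cos φ₂, cos φ₁ sin φ₂ − sin φ₁ cos φ₂ cos Δλ) = 81.38°
Final bearing θ₂ = (initial bearing from the destination back to the start) + 180° = 55.36°
Δθ = θ₂ − θ₁ = -26.0°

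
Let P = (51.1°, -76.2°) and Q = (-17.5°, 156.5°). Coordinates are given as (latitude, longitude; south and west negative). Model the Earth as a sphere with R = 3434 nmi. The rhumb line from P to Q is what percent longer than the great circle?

4.2%

Great circle: σ = 2.2105 rad → d_gc = Rσ = 7590.8 nmi
Rhumb: Δφ = -1.1973, Δλ = -2.2218, Δψ = -1.3512, q = Δφ/Δψ = 0.8861 → d_rh = R√(Δφ²+q²Δλ²) = 7912.7 nmi
Excess = (7912.7 − 7590.8) / 7590.8 = 321.9 / 7590.8 = 4.24% ≈ 4.2%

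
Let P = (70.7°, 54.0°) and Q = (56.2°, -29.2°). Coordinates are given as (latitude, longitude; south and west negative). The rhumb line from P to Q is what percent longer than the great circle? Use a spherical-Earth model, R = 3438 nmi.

7.7%

Great circle: σ = 0.6333 rad → d_gc = Rσ = 2177.4 nmi
Rhumb: Δφ = -0.2531, Δλ = -1.4521, Δψ = -0.5804, q = Δφ/Δψ = 0.4360 → d_rh = R√(Δφ²+q²Δλ²) = 2344.1 nmi
Excess = (2344.1 − 2177.4) / 2177.4 = 166.7 / 2177.4 = 7.66% ≈ 7.7%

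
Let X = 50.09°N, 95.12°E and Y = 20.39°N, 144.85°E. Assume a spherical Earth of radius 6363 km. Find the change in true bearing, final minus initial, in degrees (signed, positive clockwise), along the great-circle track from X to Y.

At departure: θ₁ = atan2(sin Δλ cos φ₂, cos φ₁ sin φ₂ − sin φ₁ cos φ₂ cos Δλ) = 108.64°
At arrival: θ₂ = atan2(sin Δλ cos φ₁, −cos φ₂ sin φ₁ + sin φ₂ cos φ₁ cos Δλ) = 139.57°
Δθ = θ₂ − θ₁ = +30.9°

+30.9°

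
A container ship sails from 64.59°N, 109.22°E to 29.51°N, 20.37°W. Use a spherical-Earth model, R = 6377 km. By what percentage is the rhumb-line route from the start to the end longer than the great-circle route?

16.0%

Great circle: σ = 1.3623 rad → d_gc = Rσ = 8687.7 km
Rhumb: Δφ = -0.6123, Δλ = -2.2618, Δψ = -0.9502, q = Δφ/Δψ = 0.6444 → d_rh = R√(Δφ²+q²Δλ²) = 10080.5 km
Excess = (10080.5 − 8687.7) / 8687.7 = 1392.8 / 8687.7 = 16.03% ≈ 16.0%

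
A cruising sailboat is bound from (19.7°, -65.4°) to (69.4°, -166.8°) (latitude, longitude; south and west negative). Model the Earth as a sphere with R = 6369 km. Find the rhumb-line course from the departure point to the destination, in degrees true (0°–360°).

307.4°

Meridional parts: M(φ₁)=+0.3508, M(φ₂)=+1.7052 → ΔM = +1.3544;  Δλ = -1.7698 rad
tan C = Δλ / ΔM = -1.3067 → C = 307.43°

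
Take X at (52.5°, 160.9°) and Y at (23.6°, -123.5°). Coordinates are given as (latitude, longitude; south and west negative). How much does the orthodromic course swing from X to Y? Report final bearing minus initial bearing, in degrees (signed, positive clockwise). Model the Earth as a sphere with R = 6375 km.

Initial bearing θ₁ = atan2(sin Δλ cos φ₂, cos φ₁ sin φ₂ − sin φ₁ cos φ₂ cos Δλ) = 85.95°
Final bearing θ₂ = (initial bearing from the destination back to the start) + 180° = 138.50°
Δθ = θ₂ − θ₁ = +52.6°

+52.6°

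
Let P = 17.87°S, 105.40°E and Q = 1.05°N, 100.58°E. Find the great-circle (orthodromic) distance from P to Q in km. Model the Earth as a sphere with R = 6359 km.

Haversine: a = sin²(Δφ/2)+cos φ₁ cos φ₂ sin²(Δλ/2) = 0.02870;  σ = 2·atan2(√a,√(1−a))
σ = 19.506° → d = Rσ = 6359·0.34044 = 2165 km

2165 km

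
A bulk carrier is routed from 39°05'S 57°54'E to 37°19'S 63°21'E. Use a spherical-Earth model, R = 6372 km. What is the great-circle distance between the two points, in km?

cos σ = sin φ₁ sin φ₂ + cos φ₁ cos φ₂ cos Δλ
      = sin(-39.08°)sin(-37.32°) + cos(-39.08°)cos(-37.32°)cos(5.45°) = 0.9967
σ = 4.632° → d = Rσ = 6372·0.08084 = 515 km

515 km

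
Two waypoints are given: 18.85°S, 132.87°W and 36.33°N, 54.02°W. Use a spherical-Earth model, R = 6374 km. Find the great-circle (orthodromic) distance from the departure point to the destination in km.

Haversine: a = sin²(Δφ/2)+cos φ₁ cos φ₂ sin²(Δλ/2) = 0.52199;  σ = 2·atan2(√a,√(1−a))
σ = 92.521° → d = Rσ = 6374·1.61479 = 10293 km

10293 km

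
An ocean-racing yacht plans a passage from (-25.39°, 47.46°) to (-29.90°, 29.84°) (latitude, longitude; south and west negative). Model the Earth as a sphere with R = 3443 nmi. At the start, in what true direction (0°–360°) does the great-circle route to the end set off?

249.9°

θ = atan2( sin Δλ·cos φ₂ ,  cos φ₁ sin φ₂ − sin φ₁ cos φ₂ cos Δλ )
  = atan2(-0.2624, -0.0961) = 249.89°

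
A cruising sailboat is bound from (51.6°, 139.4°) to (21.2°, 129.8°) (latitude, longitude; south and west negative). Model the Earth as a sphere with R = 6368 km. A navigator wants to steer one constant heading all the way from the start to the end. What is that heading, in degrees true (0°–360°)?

Meridional parts: M(φ₁)=+1.0549, M(φ₂)=+0.3788 → ΔM = -0.6761;  Δλ = -0.1676 rad
tan C = Δλ / ΔM = +0.2478 → C = 193.92°

193.9°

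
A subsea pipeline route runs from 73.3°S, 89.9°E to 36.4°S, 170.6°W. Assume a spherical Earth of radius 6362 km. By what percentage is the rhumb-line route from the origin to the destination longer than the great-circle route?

9.8%

Great circle: σ = 1.0119 rad → d_gc = Rσ = 6438.0 km
Rhumb: Δφ = +0.6440, Δλ = +1.7366, Δψ = +1.2359, q = Δφ/Δψ = 0.5211 → d_rh = R√(Δφ²+q²Δλ²) = 7066.3 km
Excess = (7066.3 − 6438.0) / 6438.0 = 628.3 / 6438.0 = 9.76% ≈ 9.8%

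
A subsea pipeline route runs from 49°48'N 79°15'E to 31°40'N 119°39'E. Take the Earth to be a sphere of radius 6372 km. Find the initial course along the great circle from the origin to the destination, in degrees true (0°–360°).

θ = atan2( sin Δλ·cos φ₂ ,  cos φ₁ sin φ₂ − sin φ₁ cos φ₂ cos Δλ )
  = atan2(+0.5516, -0.1562) = 105.81°

105.8°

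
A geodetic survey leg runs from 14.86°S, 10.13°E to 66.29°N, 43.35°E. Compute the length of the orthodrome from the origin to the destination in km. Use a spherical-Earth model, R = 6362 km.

9418 km

cos σ = sin φ₁ sin φ₂ + cos φ₁ cos φ₂ cos Δλ
      = sin(-14.86°)sin(66.29°) + cos(-14.86°)cos(66.29°)cos(33.22°) = 0.0903
σ = 84.817° → d = Rσ = 6362·1.48034 = 9418 km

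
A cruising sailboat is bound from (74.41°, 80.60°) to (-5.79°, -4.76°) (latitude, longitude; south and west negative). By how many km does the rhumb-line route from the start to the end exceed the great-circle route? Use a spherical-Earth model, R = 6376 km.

Great circle: cos σ = sin φ₁ sin φ₂ + cos φ₁ cos φ₂ cos Δλ,  σ = 1.6464 rad → d_gc = 10497.5 km
Rhumb line: Δψ = -2.0898, q = Δφ/Δψ = 0.6698, d_rh = R√(Δφ²+q²Δλ²) = 10960.6 km
Excess = 10960.6 − 10497.5 = 463.1 ≈ 463 km

463 km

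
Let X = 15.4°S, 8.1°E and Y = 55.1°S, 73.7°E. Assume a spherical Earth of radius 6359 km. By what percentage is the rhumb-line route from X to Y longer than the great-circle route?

Great circle: σ = 1.1089 rad → d_gc = Rσ = 7051.4 km
Rhumb: Δφ = -0.6929, Δλ = +1.1449, Δψ = -0.8852, q = Δφ/Δψ = 0.7828 → d_rh = R√(Δφ²+q²Δλ²) = 7203.6 km
Excess = (7203.6 − 7051.4) / 7051.4 = 152.2 / 7051.4 = 2.16% ≈ 2.2%

2.2%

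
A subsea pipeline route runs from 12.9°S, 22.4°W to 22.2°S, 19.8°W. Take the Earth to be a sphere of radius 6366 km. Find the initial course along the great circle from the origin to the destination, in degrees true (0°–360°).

N = sin Δλ·cos φ₂ = +0.0420;  D = cos φ₁ sin φ₂ − sin φ₁ cos φ₂ cos Δλ = -0.1618
initial course = atan2(N, D) = 165.45°

165.4°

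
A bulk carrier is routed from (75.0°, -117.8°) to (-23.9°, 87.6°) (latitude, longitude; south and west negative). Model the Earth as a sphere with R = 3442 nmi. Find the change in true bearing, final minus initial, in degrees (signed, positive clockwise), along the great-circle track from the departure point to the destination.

Initial bearing θ₁ = atan2(sin Δλ cos φ₂, cos φ₁ sin φ₂ − sin φ₁ cos φ₂ cos Δλ) = 330.49°
Final bearing θ₂ = (initial bearing from the destination back to the start) + 180° = 188.02°
Δθ = θ₂ − θ₁ = -142.5°

-142.5°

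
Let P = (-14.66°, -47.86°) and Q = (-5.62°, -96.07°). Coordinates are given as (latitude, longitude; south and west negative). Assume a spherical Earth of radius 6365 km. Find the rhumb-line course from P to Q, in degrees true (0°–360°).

Δψ = ln[tan(π/4+φ₂/2)/tan(π/4+φ₁/2)] = +0.1605
Δλ = -0.8414 rad (taken the short way round)
course = atan2(Δλ, Δψ) = 280.80°

280.8°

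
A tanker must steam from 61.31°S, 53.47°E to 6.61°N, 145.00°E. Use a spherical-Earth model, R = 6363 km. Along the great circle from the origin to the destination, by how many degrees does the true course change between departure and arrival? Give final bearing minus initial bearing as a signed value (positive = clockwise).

-59.3°

Initial bearing θ₁ = atan2(sin Δλ cos φ₂, cos φ₁ sin φ₂ − sin φ₁ cos φ₂ cos Δλ) = 88.15°
Final bearing θ₂ = (initial bearing from the destination back to the start) + 180° = 28.88°
Δθ = θ₂ − θ₁ = -59.3°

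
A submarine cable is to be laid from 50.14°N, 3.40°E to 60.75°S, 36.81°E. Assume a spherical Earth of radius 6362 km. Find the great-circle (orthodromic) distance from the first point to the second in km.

cos σ = sin φ₁ sin φ₂ + cos φ₁ cos φ₂ cos Δλ
      = sin(50.14°)sin(-60.75°) + cos(50.14°)cos(-60.75°)cos(33.41°) = -0.4083
σ = 114.100° → d = Rσ = 6362·1.99141 = 12669 km

12669 km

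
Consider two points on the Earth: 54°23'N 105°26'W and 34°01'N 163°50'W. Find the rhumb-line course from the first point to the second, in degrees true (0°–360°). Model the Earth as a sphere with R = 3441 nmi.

243.7°

Meridional parts: M(φ₁)=+1.1356, M(φ₂)=+0.6320 → ΔM = -0.5036;  Δλ = -1.0193 rad
tan C = Δλ / ΔM = +2.0240 → C = 243.71°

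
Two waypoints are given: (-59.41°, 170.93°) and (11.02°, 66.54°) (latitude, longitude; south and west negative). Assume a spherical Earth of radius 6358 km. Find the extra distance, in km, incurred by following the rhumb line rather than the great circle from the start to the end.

Great circle: cos σ = sin φ₁ sin φ₂ + cos φ₁ cos φ₂ cos Δλ,  σ = 1.8637 rad → d_gc = 11849.1 km
Rhumb line: Δψ = +1.4901, q = Δφ/Δψ = 0.8249, d_rh = R√(Δφ²+q²Δλ²) = 12345.1 km
Excess = 12345.1 − 11849.1 = 496.0 ≈ 496 km

496 km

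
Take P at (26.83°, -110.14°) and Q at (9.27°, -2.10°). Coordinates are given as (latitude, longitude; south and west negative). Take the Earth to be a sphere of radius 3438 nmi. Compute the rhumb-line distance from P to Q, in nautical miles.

Rhumb course C = atan2(Δλ, Δψ) with Δψ = ln[tan(π/4+φ₂/2)/tan(π/4+φ₁/2)] = -0.3239, Δλ = +1.8857 → C = 99.75°
d = R·|Δφ| / |cos C| = 3438·0.30648 / 0.16928 = 6224 nmi

6224 nmi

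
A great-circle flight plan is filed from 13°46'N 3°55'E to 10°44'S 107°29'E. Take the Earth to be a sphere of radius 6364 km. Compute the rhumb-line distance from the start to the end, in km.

Rhumb course C = atan2(Δλ, Δψ) with Δψ = ln[tan(π/4+φ₂/2)/tan(π/4+φ₁/2)] = -0.4311, Δλ = +1.8076 → C = 103.41°
d = R·|Δφ| / |cos C| = 6364·0.42761 / 0.23197 = 11731 km

11731 km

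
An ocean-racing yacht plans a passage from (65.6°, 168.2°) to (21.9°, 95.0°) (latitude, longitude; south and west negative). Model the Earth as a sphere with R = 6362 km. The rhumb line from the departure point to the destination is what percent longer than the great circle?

3.8%

Great circle: σ = 1.1035 rad → d_gc = Rσ = 7020.6 km
Rhumb: Δφ = -0.7627, Δλ = -1.2776, Δψ = -1.1396, q = Δφ/Δψ = 0.6693 → d_rh = R√(Δφ²+q²Δλ²) = 7289.5 km
Excess = (7289.5 − 7020.6) / 7020.6 = 268.9 / 7020.6 = 3.83% ≈ 3.8%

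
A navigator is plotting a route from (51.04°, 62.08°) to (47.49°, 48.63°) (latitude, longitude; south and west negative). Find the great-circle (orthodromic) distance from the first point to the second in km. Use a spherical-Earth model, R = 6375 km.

Haversine: a = sin²(Δφ/2)+cos φ₁ cos φ₂ sin²(Δλ/2) = 0.00679;  σ = 2·atan2(√a,√(1−a))
σ = 9.450° → d = Rσ = 6375·0.16494 = 1051 km

1051 km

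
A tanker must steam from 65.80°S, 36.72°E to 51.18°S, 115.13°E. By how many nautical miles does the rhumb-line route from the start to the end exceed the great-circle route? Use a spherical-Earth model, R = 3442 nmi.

Great circle: cos σ = sin φ₁ sin φ₂ + cos φ₁ cos φ₂ cos Δλ,  σ = 0.7040 rad → d_gc = 2423.1 nmi
Rhumb line: Δψ = +0.4969, q = Δφ/Δψ = 0.5135, d_rh = R√(Δφ²+q²Δλ²) = 2573.5 nmi
Excess = 2573.5 − 2423.1 = 150.4 ≈ 150 nmi

150 nmi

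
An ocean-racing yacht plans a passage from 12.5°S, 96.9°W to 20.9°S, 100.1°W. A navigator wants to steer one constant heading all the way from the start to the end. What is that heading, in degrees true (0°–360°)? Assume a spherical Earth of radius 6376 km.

200.0°

Δψ = ln[tan(π/4+φ₂/2)/tan(π/4+φ₁/2)] = -0.1532
Δλ = -0.0559 rad (taken the short way round)
course = atan2(Δλ, Δψ) = 200.03°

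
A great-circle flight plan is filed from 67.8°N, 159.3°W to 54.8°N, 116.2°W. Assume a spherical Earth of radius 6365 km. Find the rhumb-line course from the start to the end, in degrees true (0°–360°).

122.6°

Meridional parts: M(φ₁)=+1.6287, M(φ₂)=+1.1482 → ΔM = -0.4805;  Δλ = +0.7522 rad
tan C = Δλ / ΔM = -1.5655 → C = 122.57°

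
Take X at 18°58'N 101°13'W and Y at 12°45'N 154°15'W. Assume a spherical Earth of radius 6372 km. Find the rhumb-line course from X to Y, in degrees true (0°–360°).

Δψ = ln[tan(π/4+φ₂/2)/tan(π/4+φ₁/2)] = -0.1129
Δλ = -0.9256 rad (taken the short way round)
course = atan2(Δλ, Δψ) = 263.05°

263.0°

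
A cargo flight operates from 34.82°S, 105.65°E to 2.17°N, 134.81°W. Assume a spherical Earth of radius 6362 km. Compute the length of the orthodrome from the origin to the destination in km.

Haversine: a = sin²(Δφ/2)+cos φ₁ cos φ₂ sin²(Δλ/2) = 0.71304;  σ = 2·atan2(√a,√(1−a))
σ = 115.219° → d = Rσ = 6362·2.01096 = 12794 km

12794 km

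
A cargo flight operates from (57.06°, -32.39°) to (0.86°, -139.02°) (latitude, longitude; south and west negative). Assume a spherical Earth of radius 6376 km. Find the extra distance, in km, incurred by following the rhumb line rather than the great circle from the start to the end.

586 km

Great circle: cos σ = sin φ₁ sin φ₂ + cos φ₁ cos φ₂ cos Δλ,  σ = 1.7143 rad → d_gc = 10930.3 km
Rhumb line: Δψ = -1.2036, q = Δφ/Δψ = 0.8150, d_rh = R√(Δφ²+q²Δλ²) = 11516.4 km
Excess = 11516.4 − 10930.3 = 586.1 ≈ 586 km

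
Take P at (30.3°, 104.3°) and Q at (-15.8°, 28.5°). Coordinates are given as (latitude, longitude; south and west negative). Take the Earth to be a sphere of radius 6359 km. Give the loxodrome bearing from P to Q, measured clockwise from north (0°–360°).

237.8°

Δψ = ln[tan(π/4+φ₂/2)/tan(π/4+φ₁/2)] = -0.8347
Δλ = -1.3230 rad (taken the short way round)
course = atan2(Δλ, Δψ) = 237.75°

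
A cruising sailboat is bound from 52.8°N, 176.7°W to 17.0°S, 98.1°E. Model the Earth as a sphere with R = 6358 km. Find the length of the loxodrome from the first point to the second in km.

11342 km

Rhumb course C = atan2(Δλ, Δψ) with Δψ = ln[tan(π/4+φ₂/2)/tan(π/4+φ₁/2)] = -1.3902, Δλ = -1.4870 → C = 226.93°
d = R·|Δφ| / |cos C| = 6358·1.21824 / 0.68293 = 11342 km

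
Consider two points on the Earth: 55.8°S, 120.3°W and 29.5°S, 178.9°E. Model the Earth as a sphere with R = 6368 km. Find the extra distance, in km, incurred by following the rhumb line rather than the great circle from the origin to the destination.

132 km

Great circle: cos σ = sin φ₁ sin φ₂ + cos φ₁ cos φ₂ cos Δλ,  σ = 0.8685 rad → d_gc = 5530.9 km
Rhumb line: Δψ = +0.6396, q = Δφ/Δψ = 0.7177, d_rh = R√(Δφ²+q²Δλ²) = 5662.6 km
Excess = 5662.6 − 5530.9 = 131.7 ≈ 132 km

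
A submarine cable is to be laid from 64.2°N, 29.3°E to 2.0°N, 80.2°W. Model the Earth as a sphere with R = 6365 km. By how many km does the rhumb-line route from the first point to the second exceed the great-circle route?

Great circle: cos σ = sin φ₁ sin φ₂ + cos φ₁ cos φ₂ cos Δλ,  σ = 1.6848 rad → d_gc = 10723.9 km
Rhumb line: Δψ = -1.4390, q = Δφ/Δψ = 0.7544, d_rh = R√(Δφ²+q²Δλ²) = 11487.5 km
Excess = 11487.5 − 10723.9 = 763.6 ≈ 764 km

764 km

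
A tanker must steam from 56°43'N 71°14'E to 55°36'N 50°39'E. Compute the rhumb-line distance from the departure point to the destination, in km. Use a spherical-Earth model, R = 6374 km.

Δψ = ln[tan(π/4+φ₂/2)/tan(π/4+φ₁/2)] = -0.0350;  Δφ = -0.0195 rad,  Δλ = -0.3592 rad
q = Δφ/Δψ = 0.5569
d = R·√(Δφ² + q²Δλ²) = 6374·0.20099 = 1281 km

1281 km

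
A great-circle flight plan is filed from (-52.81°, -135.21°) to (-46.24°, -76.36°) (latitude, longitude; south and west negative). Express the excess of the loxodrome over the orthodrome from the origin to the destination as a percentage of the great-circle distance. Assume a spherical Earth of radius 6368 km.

2.7%

Great circle: σ = 0.6573 rad → d_gc = Rσ = 4185.9 km
Rhumb: Δφ = +0.1147, Δλ = +1.0271, Δψ = +0.1770, q = Δφ/Δψ = 0.6478 → d_rh = R√(Δφ²+q²Δλ²) = 4299.4 km
Excess = (4299.4 − 4185.9) / 4185.9 = 113.5 / 4185.9 = 2.71% ≈ 2.7%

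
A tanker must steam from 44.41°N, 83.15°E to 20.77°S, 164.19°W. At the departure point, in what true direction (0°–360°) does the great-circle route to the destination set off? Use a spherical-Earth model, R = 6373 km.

90.1°

N = sin Δλ·cos φ₂ = +0.8628;  D = cos φ₁ sin φ₂ − sin φ₁ cos φ₂ cos Δλ = -0.0012
initial course = atan2(N, D) = 90.08°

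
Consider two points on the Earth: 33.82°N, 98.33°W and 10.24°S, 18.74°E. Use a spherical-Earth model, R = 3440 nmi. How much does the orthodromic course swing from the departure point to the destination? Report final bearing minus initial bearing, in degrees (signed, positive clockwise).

+39.6°

Initial bearing θ₁ = atan2(sin Δλ cos φ₂, cos φ₁ sin φ₂ − sin φ₁ cos φ₂ cos Δλ) = 83.39°
Final bearing θ₂ = (initial bearing from the destination back to the start) + 180° = 123.00°
Δθ = θ₂ − θ₁ = +39.6°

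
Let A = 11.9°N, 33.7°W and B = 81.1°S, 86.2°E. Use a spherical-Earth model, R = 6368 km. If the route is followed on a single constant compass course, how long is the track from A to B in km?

12967 km

Rhumb course C = atan2(Δλ, Δψ) with Δψ = ln[tan(π/4+φ₂/2)/tan(π/4+φ₁/2)] = -2.7625, Δλ = +2.0926 → C = 142.86°
d = R·|Δφ| / |cos C| = 6368·1.62316 / 0.79711 = 12967 km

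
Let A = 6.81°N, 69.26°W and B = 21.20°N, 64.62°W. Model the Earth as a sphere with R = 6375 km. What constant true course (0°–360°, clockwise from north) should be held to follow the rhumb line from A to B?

17.3°

Δψ = ln[tan(π/4+φ₂/2)/tan(π/4+φ₁/2)] = +0.2596
Δλ = +0.0810 rad (taken the short way round)
course = atan2(Δλ, Δψ) = 17.32°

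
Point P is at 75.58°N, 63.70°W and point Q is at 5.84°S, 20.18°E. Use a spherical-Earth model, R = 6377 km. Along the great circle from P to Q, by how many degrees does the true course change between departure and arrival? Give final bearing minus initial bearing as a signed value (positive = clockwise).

Initial bearing θ₁ = atan2(sin Δλ cos φ₂, cos φ₁ sin φ₂ − sin φ₁ cos φ₂ cos Δλ) = 97.38°
Final bearing θ₂ = (initial bearing from the destination back to the start) + 180° = 165.63°
Δθ = θ₂ − θ₁ = +68.2°

+68.2°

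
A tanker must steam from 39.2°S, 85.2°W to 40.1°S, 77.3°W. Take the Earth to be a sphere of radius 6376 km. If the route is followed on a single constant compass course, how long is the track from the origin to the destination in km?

Rhumb course C = atan2(Δλ, Δψ) with Δψ = ln[tan(π/4+φ₂/2)/tan(π/4+φ₁/2)] = -0.0204, Δλ = +0.1379 → C = 98.42°
d = R·|Δφ| / |cos C| = 6376·0.01571 / 0.14637 = 684 km

684 km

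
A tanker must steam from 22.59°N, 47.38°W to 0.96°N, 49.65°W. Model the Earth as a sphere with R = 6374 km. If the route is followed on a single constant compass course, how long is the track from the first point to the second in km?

2419 km

Δψ = ln[tan(π/4+φ₂/2)/tan(π/4+φ₁/2)] = -0.3881;  Δφ = -0.3775 rad,  Δλ = -0.0396 rad
q = Δφ/Δψ = 0.9726
d = R·√(Δφ² + q²Δλ²) = 6374·0.37948 = 2419 km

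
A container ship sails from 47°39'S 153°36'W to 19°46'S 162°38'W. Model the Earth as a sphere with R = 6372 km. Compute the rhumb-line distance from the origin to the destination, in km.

Δψ = ln[tan(π/4+φ₂/2)/tan(π/4+φ₁/2)] = +0.5963;  Δφ = +0.4867 rad,  Δλ = -0.1577 rad
q = Δφ/Δψ = 0.8161
d = R·√(Δφ² + q²Δλ²) = 6372·0.50338 = 3208 km

3208 km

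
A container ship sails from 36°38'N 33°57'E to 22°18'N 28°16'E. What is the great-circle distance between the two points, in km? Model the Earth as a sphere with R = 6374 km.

1686 km

Haversine: a = sin²(Δφ/2)+cos φ₁ cos φ₂ sin²(Δλ/2) = 0.01739;  σ = 2·atan2(√a,√(1−a))
σ = 15.155° → d = Rσ = 6374·0.26450 = 1686 km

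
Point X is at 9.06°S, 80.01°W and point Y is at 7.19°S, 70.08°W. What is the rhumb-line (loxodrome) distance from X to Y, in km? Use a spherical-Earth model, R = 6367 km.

Rhumb course C = atan2(Δλ, Δψ) with Δψ = ln[tan(π/4+φ₂/2)/tan(π/4+φ₁/2)] = +0.0330, Δλ = +0.1733 → C = 79.23°
d = R·|Δφ| / |cos C| = 6367·0.03264 / 0.18688 = 1112 km

1112 km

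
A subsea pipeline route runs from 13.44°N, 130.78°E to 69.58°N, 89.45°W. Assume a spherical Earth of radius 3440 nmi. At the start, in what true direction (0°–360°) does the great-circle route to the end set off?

N = sin Δλ·cos φ₂ = +0.2253;  D = cos φ₁ sin φ₂ − sin φ₁ cos φ₂ cos Δλ = +0.9734
initial course = atan2(N, D) = 13.03°

13.0°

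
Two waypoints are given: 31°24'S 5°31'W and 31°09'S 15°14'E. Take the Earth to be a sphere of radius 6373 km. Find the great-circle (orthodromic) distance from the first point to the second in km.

1970 km

cos σ = sin φ₁ sin φ₂ + cos φ₁ cos φ₂ cos Δλ
      = sin(-31.40°)sin(-31.15°) + cos(-31.40°)cos(-31.15°)cos(20.75°) = 0.9526
σ = 17.710° → d = Rσ = 6373·0.30910 = 1970 km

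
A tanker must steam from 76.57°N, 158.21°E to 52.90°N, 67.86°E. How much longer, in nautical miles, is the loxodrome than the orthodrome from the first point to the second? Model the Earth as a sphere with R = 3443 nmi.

Great circle: cos σ = sin φ₁ sin φ₂ + cos φ₁ cos φ₂ cos Δλ,  σ = 0.6842 rad → d_gc = 2355.7 nmi
Rhumb line: Δψ = -1.0474, q = Δφ/Δψ = 0.3944, d_rh = R√(Δφ²+q²Δλ²) = 2570.9 nmi
Excess = 2570.9 − 2355.7 = 215.2 ≈ 215 nmi

215 nmi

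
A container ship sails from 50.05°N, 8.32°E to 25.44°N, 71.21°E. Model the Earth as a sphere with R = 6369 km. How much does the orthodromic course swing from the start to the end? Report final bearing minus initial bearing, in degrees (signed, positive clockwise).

At departure: θ₁ = atan2(sin Δλ cos φ₂, cos φ₁ sin φ₂ − sin φ₁ cos φ₂ cos Δλ) = 92.82°
At arrival: θ₂ = atan2(sin Δλ cos φ₁, −cos φ₂ sin φ₁ + sin φ₂ cos φ₁ cos Δλ) = 134.75°
Δθ = θ₂ − θ₁ = +41.9°

+41.9°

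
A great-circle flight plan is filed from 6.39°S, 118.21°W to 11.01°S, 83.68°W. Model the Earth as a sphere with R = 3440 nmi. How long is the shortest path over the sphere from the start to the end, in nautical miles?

cos σ = sin φ₁ sin φ₂ + cos φ₁ cos φ₂ cos Δλ
      = sin(-6.39°)sin(-11.01°) + cos(-6.39°)cos(-11.01°)cos(34.53°) = 0.8249
σ = 34.422° → d = Rσ = 3440·0.60078 = 2067 nmi

2067 nmi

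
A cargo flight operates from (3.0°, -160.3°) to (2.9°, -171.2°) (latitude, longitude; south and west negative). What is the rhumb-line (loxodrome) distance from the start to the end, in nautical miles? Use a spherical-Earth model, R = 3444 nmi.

Δψ = ln[tan(π/4+φ₂/2)/tan(π/4+φ₁/2)] = -0.0017;  Δφ = -0.0017 rad,  Δλ = -0.1902 rad
q = Δφ/Δψ = 0.9987
d = R·√(Δφ² + q²Δλ²) = 3444·0.19000 = 654 nmi

654 nmi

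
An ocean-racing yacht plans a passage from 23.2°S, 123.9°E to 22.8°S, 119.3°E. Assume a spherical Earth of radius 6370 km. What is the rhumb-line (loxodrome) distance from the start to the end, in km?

473 km

Δψ = ln[tan(π/4+φ₂/2)/tan(π/4+φ₁/2)] = +0.0076;  Δφ = +0.0070 rad,  Δλ = -0.0803 rad
q = Δφ/Δψ = 0.9205
d = R·√(Δφ² + q²Δλ²) = 6370·0.07423 = 473 km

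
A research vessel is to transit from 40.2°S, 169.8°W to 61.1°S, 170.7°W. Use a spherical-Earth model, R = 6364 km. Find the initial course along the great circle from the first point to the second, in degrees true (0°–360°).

N = sin Δλ·cos φ₂ = -0.0076;  D = cos φ₁ sin φ₂ − sin φ₁ cos φ₂ cos Δλ = -0.3568
initial course = atan2(N, D) = 181.22°

181.2°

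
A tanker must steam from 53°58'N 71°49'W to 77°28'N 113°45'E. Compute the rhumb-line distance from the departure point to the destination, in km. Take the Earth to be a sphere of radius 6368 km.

7775 km

Rhumb course C = atan2(Δλ, Δψ) with Δψ = ln[tan(π/4+φ₂/2)/tan(π/4+φ₁/2)] = +1.0858, Δλ = -3.0444 → C = 289.63°
d = R·|Δφ| / |cos C| = 6368·0.41015 / 0.33592 = 7775 km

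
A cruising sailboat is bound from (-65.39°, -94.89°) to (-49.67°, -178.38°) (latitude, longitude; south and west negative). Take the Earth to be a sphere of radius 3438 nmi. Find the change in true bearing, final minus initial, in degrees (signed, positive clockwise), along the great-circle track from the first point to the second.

Initial bearing θ₁ = atan2(sin Δλ cos φ₂, cos φ₁ sin φ₂ − sin φ₁ cos φ₂ cos Δλ) = 248.70°
Final bearing θ₂ = (initial bearing from the destination back to the start) + 180° = 323.17°
Δθ = θ₂ − θ₁ = +74.5°

+74.5°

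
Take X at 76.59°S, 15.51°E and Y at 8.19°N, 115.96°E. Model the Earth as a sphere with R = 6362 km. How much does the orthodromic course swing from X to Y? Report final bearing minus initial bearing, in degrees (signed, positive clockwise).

-84.9°

At departure: θ₁ = atan2(sin Δλ cos φ₂, cos φ₁ sin φ₂ − sin φ₁ cos φ₂ cos Δλ) = 98.28°
At arrival: θ₂ = atan2(sin Δλ cos φ₁, −cos φ₂ sin φ₁ + sin φ₂ cos φ₁ cos Δλ) = 13.41°
Δθ = θ₂ − θ₁ = -84.9°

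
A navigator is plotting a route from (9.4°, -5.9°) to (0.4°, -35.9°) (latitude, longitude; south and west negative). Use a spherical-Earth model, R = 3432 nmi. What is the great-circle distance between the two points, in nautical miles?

1868 nmi

cos σ = sin φ₁ sin φ₂ + cos φ₁ cos φ₂ cos Δλ
      = sin(9.40°)sin(0.40°) + cos(9.40°)cos(0.40°)cos(-30.00°) = 0.8555
σ = 31.183° → d = Rσ = 3432·0.54425 = 1868 nmi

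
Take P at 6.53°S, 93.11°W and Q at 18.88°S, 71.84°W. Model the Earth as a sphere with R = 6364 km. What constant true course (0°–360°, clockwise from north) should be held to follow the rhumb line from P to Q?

120.8°

Meridional parts: M(φ₁)=-0.1142, M(φ₂)=-0.3356 → ΔM = -0.2214;  Δλ = +0.3712 rad
tan C = Δλ / ΔM = -1.6765 → C = 120.82°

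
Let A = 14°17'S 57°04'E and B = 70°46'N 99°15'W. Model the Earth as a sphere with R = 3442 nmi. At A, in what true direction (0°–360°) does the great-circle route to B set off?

θ = atan2( sin Δλ·cos φ₂ ,  cos φ₁ sin φ₂ − sin φ₁ cos φ₂ cos Δλ )
  = atan2(-0.1323, +0.8406) = 351.05°

351.1°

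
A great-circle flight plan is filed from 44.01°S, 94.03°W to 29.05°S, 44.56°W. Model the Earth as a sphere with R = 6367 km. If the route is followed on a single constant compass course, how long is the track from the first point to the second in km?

4695 km

Δψ = ln[tan(π/4+φ₂/2)/tan(π/4+φ₁/2)] = +0.3269;  Δφ = +0.2611 rad,  Δλ = +0.8634 rad
q = Δφ/Δψ = 0.7987
d = R·√(Δφ² + q²Δλ²) = 6367·0.73741 = 4695 km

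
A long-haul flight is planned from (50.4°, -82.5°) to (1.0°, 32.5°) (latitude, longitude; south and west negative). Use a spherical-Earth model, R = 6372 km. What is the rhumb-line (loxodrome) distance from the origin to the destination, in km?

12279 km

Rhumb course C = atan2(Δλ, Δψ) with Δψ = ln[tan(π/4+φ₂/2)/tan(π/4+φ₁/2)] = -1.0041, Δλ = +2.0071 → C = 116.58°
d = R·|Δφ| / |cos C| = 6372·0.86219 / 0.44742 = 12279 km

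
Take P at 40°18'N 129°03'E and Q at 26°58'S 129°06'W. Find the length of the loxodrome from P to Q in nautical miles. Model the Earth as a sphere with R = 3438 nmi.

Δψ = ln[tan(π/4+φ₂/2)/tan(π/4+φ₁/2)] = -1.2588;  Δφ = -1.1740 rad,  Δλ = +1.7776 rad
q = Δφ/Δψ = 0.9326
d = R·√(Δφ² + q²Δλ²) = 3438·2.03147 = 6984 nmi

6984 nmi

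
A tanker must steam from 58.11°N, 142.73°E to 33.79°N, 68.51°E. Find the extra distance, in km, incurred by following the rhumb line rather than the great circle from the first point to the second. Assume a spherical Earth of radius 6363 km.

Great circle: cos σ = sin φ₁ sin φ₂ + cos φ₁ cos φ₂ cos Δλ,  σ = 0.9377 rad → d_gc = 5966.9 km
Rhumb line: Δψ = -0.6255, q = Δφ/Δψ = 0.6785, d_rh = R√(Δφ²+q²Δλ²) = 6210.9 km
Excess = 6210.9 − 5966.9 = 244.0 ≈ 244 km

244 km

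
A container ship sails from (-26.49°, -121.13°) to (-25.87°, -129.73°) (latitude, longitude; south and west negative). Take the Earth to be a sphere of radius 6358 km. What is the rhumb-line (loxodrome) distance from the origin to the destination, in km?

Rhumb course C = atan2(Δλ, Δψ) with Δψ = ln[tan(π/4+φ₂/2)/tan(π/4+φ₁/2)] = +0.0121, Δλ = -0.1501 → C = 274.59°
d = R·|Δφ| / |cos C| = 6358·0.01082 / 0.08008 = 859 km

859 km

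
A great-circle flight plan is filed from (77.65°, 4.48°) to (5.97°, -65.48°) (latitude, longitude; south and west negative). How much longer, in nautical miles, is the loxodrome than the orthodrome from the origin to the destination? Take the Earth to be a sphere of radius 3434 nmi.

Great circle: cos σ = sin φ₁ sin φ₂ + cos φ₁ cos φ₂ cos Δλ,  σ = 1.3954 rad → d_gc = 4791.8 nmi
Rhumb line: Δψ = -2.1195, q = Δφ/Δψ = 0.5903, d_rh = R√(Δφ²+q²Δλ²) = 4958.1 nmi
Excess = 4958.1 − 4791.8 = 166.3 ≈ 166 nmi

166 nmi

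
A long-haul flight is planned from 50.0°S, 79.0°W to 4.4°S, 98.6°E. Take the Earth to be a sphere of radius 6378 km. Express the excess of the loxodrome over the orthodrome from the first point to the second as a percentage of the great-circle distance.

25.9%

Great circle: σ = 2.1914 rad → d_gc = Rσ = 13977.0 km
Rhumb: Δφ = +0.7959, Δλ = +3.0997, Δψ = +0.9338, q = Δφ/Δψ = 0.8523 → d_rh = R√(Δφ²+q²Δλ²) = 17597.5 km
Excess = (17597.5 − 13977.0) / 13977.0 = 3620.5 / 13977.0 = 25.90% ≈ 25.9%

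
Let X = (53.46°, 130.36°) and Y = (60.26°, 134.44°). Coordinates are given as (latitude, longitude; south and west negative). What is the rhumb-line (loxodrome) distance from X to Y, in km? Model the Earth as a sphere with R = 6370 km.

Rhumb course C = atan2(Δλ, Δψ) with Δψ = ln[tan(π/4+φ₂/2)/tan(π/4+φ₁/2)] = +0.2178, Δλ = +0.0712 → C = 18.10°
d = R·|Δφ| / |cos C| = 6370·0.11868 / 0.95050 = 795 km

795 km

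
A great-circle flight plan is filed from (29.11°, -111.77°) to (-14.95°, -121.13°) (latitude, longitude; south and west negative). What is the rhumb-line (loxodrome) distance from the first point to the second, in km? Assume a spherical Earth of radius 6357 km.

4991 km

Δψ = ln[tan(π/4+φ₂/2)/tan(π/4+φ₁/2)] = -0.7954;  Δφ = -0.7690 rad,  Δλ = -0.1634 rad
q = Δφ/Δψ = 0.9668
d = R·√(Δφ² + q²Δλ²) = 6357·0.78504 = 4991 km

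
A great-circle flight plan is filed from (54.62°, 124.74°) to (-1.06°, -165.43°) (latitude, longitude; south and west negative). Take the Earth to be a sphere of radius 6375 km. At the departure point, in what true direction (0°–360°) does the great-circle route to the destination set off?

θ = atan2( sin Δλ·cos φ₂ ,  cos φ₁ sin φ₂ − sin φ₁ cos φ₂ cos Δλ )
  = atan2(+0.9385, -0.2918) = 107.27°

107.3°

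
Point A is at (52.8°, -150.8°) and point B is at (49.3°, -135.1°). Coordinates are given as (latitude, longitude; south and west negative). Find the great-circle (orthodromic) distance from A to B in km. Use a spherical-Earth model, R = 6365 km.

Haversine: a = sin²(Δφ/2)+cos φ₁ cos φ₂ sin²(Δλ/2) = 0.00829;  σ = 2·atan2(√a,√(1−a))
σ = 10.446° → d = Rσ = 6365·0.18232 = 1160 km

1160 km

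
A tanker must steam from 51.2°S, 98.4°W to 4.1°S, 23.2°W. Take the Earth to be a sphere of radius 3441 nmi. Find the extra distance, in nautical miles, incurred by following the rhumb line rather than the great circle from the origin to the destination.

95 nmi

Great circle: cos σ = sin φ₁ sin φ₂ + cos φ₁ cos φ₂ cos Δλ,  σ = 1.3537 rad → d_gc = 4658.15 nmi
Rhumb line: Δψ = +0.9721, q = Δφ/Δψ = 0.8457, d_rh = R√(Δφ²+q²Δλ²) = 4752.73 nmi
Excess = 4752.73 − 4658.15 = 94.58 ≈ 95 nmi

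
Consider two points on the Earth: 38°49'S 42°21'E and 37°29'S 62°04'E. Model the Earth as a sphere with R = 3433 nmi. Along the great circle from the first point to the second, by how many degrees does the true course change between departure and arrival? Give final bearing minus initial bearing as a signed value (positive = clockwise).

Initial bearing θ₁ = atan2(sin Δλ cos φ₂, cos φ₁ sin φ₂ − sin φ₁ cos φ₂ cos Δλ) = 91.26°
Final bearing θ₂ = (initial bearing from the destination back to the start) + 180° = 79.01°
Δθ = θ₂ − θ₁ = -12.3°

-12.3°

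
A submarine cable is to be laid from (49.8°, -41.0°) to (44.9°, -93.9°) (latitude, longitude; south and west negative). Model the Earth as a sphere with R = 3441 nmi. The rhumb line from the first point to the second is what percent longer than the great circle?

2.0%

Great circle: σ = 0.6182 rad → d_gc = Rσ = 2127.2 nmi
Rhumb: Δφ = -0.0855, Δλ = -0.9233, Δψ = -0.1264, q = Δφ/Δψ = 0.6768 → d_rh = R√(Δφ²+q²Δλ²) = 2170.3 nmi
Excess = (2170.3 − 2127.2) / 2127.2 = 43.1 / 2127.2 = 2.03% ≈ 2.0%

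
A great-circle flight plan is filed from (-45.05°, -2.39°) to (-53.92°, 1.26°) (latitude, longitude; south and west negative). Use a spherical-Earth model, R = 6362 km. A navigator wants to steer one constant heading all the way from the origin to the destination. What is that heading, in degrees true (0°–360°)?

165.1°

Δψ = ln[tan(π/4+φ₂/2)/tan(π/4+φ₁/2)] = -0.2392
Δλ = +0.0637 rad (taken the short way round)
course = atan2(Δλ, Δψ) = 165.09°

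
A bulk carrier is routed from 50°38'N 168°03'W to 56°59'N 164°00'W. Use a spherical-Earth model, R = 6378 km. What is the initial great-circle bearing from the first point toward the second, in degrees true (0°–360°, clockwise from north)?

19.0°

θ = atan2( sin Δλ·cos φ₂ ,  cos φ₁ sin φ₂ − sin φ₁ cos φ₂ cos Δλ )
  = atan2(+0.0385, +0.1117) = 19.02°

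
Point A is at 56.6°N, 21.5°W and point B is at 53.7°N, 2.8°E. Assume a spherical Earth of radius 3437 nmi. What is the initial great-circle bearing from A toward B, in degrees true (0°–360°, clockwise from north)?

91.6°

θ = atan2( sin Δλ·cos φ₂ ,  cos φ₁ sin φ₂ − sin φ₁ cos φ₂ cos Δλ )
  = atan2(+0.2436, -0.0068) = 91.60°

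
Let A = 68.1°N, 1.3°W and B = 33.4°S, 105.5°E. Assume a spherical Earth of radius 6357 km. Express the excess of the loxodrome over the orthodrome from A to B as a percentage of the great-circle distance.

3.6%

Great circle: σ = 2.2152 rad → d_gc = Rσ = 14082.3 km
Rhumb: Δφ = -1.7715, Δλ = +1.8640, Δψ = -2.2617, q = Δφ/Δψ = 0.7833 → d_rh = R√(Δφ²+q²Δλ²) = 14593.3 km
Excess = (14593.3 − 14082.3) / 14082.3 = 511.0 / 14082.3 = 3.63% ≈ 3.6%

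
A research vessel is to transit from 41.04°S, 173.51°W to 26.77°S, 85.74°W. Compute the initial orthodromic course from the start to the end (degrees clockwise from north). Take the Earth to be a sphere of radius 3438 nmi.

N = sin Δλ·cos φ₂ = +0.8921;  D = cos φ₁ sin φ₂ − sin φ₁ cos φ₂ cos Δλ = -0.3169
initial course = atan2(N, D) = 109.56°

109.6°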